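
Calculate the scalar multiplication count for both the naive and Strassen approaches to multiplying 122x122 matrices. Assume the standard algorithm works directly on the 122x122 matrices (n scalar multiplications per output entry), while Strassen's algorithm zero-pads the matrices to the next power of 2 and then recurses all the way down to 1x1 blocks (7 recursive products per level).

Matrix multiplication for 122x122 matrices:

Strassen's algorithm requires power-of-2 dimensions. Pad 122x122 to 128x128 (next power of 2).

Standard algorithm: 122^3 = 1815848 multiplications
Strassen's algorithm: 7^(log2(128)) = 7^7 = 823543 multiplications
Savings: 1815848 - 823543 = 992305 multiplications

Standard: 1815848 multiplications (122^3). Strassen: 823543 multiplications (7^7, after padding to 128x128). Strassen reduces 8 recursive multiplications to 7 at each level.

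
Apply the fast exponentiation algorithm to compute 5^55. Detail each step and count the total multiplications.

Computing 5^55 by squaring (build up from 5^1; each line after the first costs one multiplication):

5^1 = 5
5^2 = (5^1)^2 = 5^2 = 25
5^3 = 5 * 5^2 = 5 * 25 = 125
5^6 = (5^3)^2 = 125^2 = 15625
5^12 = (5^6)^2 = 15625^2 = 244140625
5^13 = 5 * 5^12 = 5 * 244140625 = 1220703125
5^26 = (5^13)^2 = 1220703125^2 = 1490116119384765625
5^27 = 5 * 5^26 = 5 * 1490116119384765625 = 7450580596923828125
5^54 = (5^27)^2 = 7450580596923828125^2 = 55511151231257827021181583404541015625
5^55 = 5 * 5^54 = 5 * 55511151231257827021181583404541015625 = 277555756156289135105907917022705078125

Result: 277555756156289135105907917022705078125
Multiplications needed: 9 (9 lines after 5^1)

5^55 = 277555756156289135105907917022705078125. Using exponentiation by squaring, this requires 9 multiplications. The key idea: if the exponent is even, square the half-power; if odd, multiply by the base once.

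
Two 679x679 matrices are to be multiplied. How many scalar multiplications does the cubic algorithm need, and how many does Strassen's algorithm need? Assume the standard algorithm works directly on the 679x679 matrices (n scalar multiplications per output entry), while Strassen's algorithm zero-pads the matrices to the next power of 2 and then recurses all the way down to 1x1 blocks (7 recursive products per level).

Matrix multiplication for 679x679 matrices:

Strassen's algorithm requires power-of-2 dimensions. Pad 679x679 to 1024x1024 (next power of 2).

Standard algorithm: 679^3 = 313046839 multiplications
Strassen's algorithm: 7^(log2(1024)) = 7^10 = 282475249 multiplications
Savings: 313046839 - 282475249 = 30571590 multiplications

Standard: 313046839 multiplications (679^3). Strassen: 282475249 multiplications (7^10, after padding to 1024x1024). Strassen reduces 8 recursive multiplications to 7 at each level.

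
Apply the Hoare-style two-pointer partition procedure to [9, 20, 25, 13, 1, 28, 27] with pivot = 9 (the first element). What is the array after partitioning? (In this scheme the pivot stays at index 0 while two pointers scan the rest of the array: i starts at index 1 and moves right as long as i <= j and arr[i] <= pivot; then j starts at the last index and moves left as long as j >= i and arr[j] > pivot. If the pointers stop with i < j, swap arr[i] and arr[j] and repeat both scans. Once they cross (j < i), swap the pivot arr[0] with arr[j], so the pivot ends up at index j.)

Hoare-style two-pointer partition with pivot = 9:

Initial array: [9, 20, 25, 13, 1, 28, 27]

Pointers start at i = 1, j = 6.
i stops at index 1 (arr[1]=20 > 9), j stops at index 4 (arr[4]=1 <= 9): swap arr[1] and arr[4], array becomes [9, 1, 25, 13, 20, 28, 27]
i ends at 2, j ends at 1: the pointers have crossed (j < i), so scanning stops.

Swap pivot arr[0] with arr[1] to place pivot at position 1: [1, 9, 25, 13, 20, 28, 27]
Pivot position: 1

After partitioning with pivot 9, the array becomes [1, 9, 25, 13, 20, 28, 27]. The pivot is placed at index 1. All elements to the left of the pivot are <= 9, and all elements to the right are > 9.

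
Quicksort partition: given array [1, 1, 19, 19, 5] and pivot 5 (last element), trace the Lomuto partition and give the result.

Lomuto partition with pivot = 5:

Initial array: [1, 1, 19, 19, 5]

arr[0]=1 <= 5: swap with position 0, array becomes [1, 1, 19, 19, 5]
arr[1]=1 <= 5: swap with position 1, array becomes [1, 1, 19, 19, 5]
arr[2]=19 > 5: no swap
arr[3]=19 > 5: no swap

Place pivot at position 2: [1, 1, 5, 19, 19]
Pivot position: 2

After partitioning with pivot 5, the array becomes [1, 1, 5, 19, 19]. The pivot is placed at index 2. All elements to the left of the pivot are <= 5, and all elements to the right are > 5.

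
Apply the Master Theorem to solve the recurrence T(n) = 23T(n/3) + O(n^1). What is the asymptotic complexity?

Master Theorem for T(n) = 23T(n/3) + O(n^1):

a = 23, b = 3, c = 1
log_b(a) = log_3(23) = 2.8540

Case 1: c = 1 < log_3(23) = 2.8540
T(n) = O(n^(log_3 23))

For T(n) = 23T(n/3) + O(n^1): log_3(23) = 2.8540. This is Case 1 of the Master Theorem (c < log_b(a), work dominated by leaves), giving O(n^(log_3 23)).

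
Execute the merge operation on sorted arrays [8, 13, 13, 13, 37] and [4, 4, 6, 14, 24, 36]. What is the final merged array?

Merging process:

Compare 8 vs 4: take 4 from right. Merged: [4]
Compare 8 vs 4: take 4 from right. Merged: [4, 4]
Compare 8 vs 6: take 6 from right. Merged: [4, 4, 6]
Compare 8 vs 14: take 8 from left. Merged: [4, 4, 6, 8]
Compare 13 vs 14: take 13 from left. Merged: [4, 4, 6, 8, 13]
Compare 13 vs 14: take 13 from left. Merged: [4, 4, 6, 8, 13, 13]
Compare 13 vs 14: take 13 from left. Merged: [4, 4, 6, 8, 13, 13, 13]
Compare 37 vs 14: take 14 from right. Merged: [4, 4, 6, 8, 13, 13, 13, 14]
Compare 37 vs 24: take 24 from right. Merged: [4, 4, 6, 8, 13, 13, 13, 14, 24]
Compare 37 vs 36: take 36 from right. Merged: [4, 4, 6, 8, 13, 13, 13, 14, 24, 36]
Append remaining from left: [37]. Merged: [4, 4, 6, 8, 13, 13, 13, 14, 24, 36, 37]

Final merged array: [4, 4, 6, 8, 13, 13, 13, 14, 24, 36, 37]
Total comparisons: 10

The merged array is [4, 4, 6, 8, 13, 13, 13, 14, 24, 36, 37], requiring 10 comparisons. The merge step runs in O(n) time where n is the total number of elements.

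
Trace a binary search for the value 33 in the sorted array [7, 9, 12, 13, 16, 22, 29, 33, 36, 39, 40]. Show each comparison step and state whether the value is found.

Binary search for 33 in [7, 9, 12, 13, 16, 22, 29, 33, 36, 39, 40]:

lo=0, hi=10, mid=5, arr[mid]=22 -> 22 < 33, search right half
lo=6, hi=10, mid=8, arr[mid]=36 -> 36 > 33, search left half
lo=6, hi=7, mid=6, arr[mid]=29 -> 29 < 33, search right half
lo=7, hi=7, mid=7, arr[mid]=33 -> Found target at index 7!

Binary search finds 33 at index 7 after 4 comparisons. The search repeatedly halves the search space by comparing with the middle element.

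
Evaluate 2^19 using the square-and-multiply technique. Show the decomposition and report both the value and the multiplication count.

Computing 2^19 by squaring (build up from 2^1; each line after the first costs one multiplication):

2^1 = 2
2^2 = (2^1)^2 = 2^2 = 4
2^4 = (2^2)^2 = 4^2 = 16
2^8 = (2^4)^2 = 16^2 = 256
2^9 = 2 * 2^8 = 2 * 256 = 512
2^18 = (2^9)^2 = 512^2 = 262144
2^19 = 2 * 2^18 = 2 * 262144 = 524288

Result: 524288
Multiplications needed: 6 (6 lines after 2^1)

2^19 = 524288. Using exponentiation by squaring, this requires 6 multiplications. The key idea: if the exponent is even, square the half-power; if odd, multiply by the base once.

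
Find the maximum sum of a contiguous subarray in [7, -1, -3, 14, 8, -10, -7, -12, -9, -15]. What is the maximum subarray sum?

Using Kadane's algorithm on [7, -1, -3, 14, 8, -10, -7, -12, -9, -15]:

Scanning through the array:
Position 1 (value -1): max_ending_here = 6, max_so_far = 7
Position 2 (value -3): max_ending_here = 3, max_so_far = 7
Position 3 (value 14): max_ending_here = 17, max_so_far = 17
Position 4 (value 8): max_ending_here = 25, max_so_far = 25
Position 5 (value -10): max_ending_here = 15, max_so_far = 25
Position 6 (value -7): max_ending_here = 8, max_so_far = 25
Position 7 (value -12): max_ending_here = -4, max_so_far = 25
Position 8 (value -9): max_ending_here = -9, max_so_far = 25
Position 9 (value -15): max_ending_here = -15, max_so_far = 25

Maximum subarray: [7, -1, -3, 14, 8]
Maximum sum: 25

The maximum subarray is [7, -1, -3, 14, 8] with sum 25. This subarray runs from index 0 to index 4.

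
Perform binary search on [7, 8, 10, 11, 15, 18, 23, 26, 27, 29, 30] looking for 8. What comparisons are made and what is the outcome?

Binary search for 8 in [7, 8, 10, 11, 15, 18, 23, 26, 27, 29, 30]:

lo=0, hi=10, mid=5, arr[mid]=18 -> 18 > 8, search left half
lo=0, hi=4, mid=2, arr[mid]=10 -> 10 > 8, search left half
lo=0, hi=1, mid=0, arr[mid]=7 -> 7 < 8, search right half
lo=1, hi=1, mid=1, arr[mid]=8 -> Found target at index 1!

Binary search finds 8 at index 1 after 4 comparisons. The search repeatedly halves the search space by comparing with the middle element.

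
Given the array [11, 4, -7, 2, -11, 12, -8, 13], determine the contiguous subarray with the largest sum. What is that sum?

Using Kadane's algorithm on [11, 4, -7, 2, -11, 12, -8, 13]:

Scanning through the array:
Position 1 (value 4): max_ending_here = 15, max_so_far = 15
Position 2 (value -7): max_ending_here = 8, max_so_far = 15
Position 3 (value 2): max_ending_here = 10, max_so_far = 15
Position 4 (value -11): max_ending_here = -1, max_so_far = 15
Position 5 (value 12): max_ending_here = 12, max_so_far = 15
Position 6 (value -8): max_ending_here = 4, max_so_far = 15
Position 7 (value 13): max_ending_here = 17, max_so_far = 17

Maximum subarray: [12, -8, 13]
Maximum sum: 17

The maximum subarray is [12, -8, 13] with sum 17. This subarray runs from index 5 to index 7.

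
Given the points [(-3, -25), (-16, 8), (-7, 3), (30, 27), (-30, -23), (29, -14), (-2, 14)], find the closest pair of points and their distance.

Computing all pairwise distances among 7 points:

d((-3, -25), (-16, 8)) = 35.4683
d((-3, -25), (-7, 3)) = 28.2843
d((-3, -25), (30, 27)) = 61.5873
d((-3, -25), (-30, -23)) = 27.074
d((-3, -25), (29, -14)) = 33.8378
d((-3, -25), (-2, 14)) = 39.0128
d((-16, 8), (-7, 3)) = 10.2956 <-- minimum
d((-16, 8), (30, 27)) = 49.7695
d((-16, 8), (-30, -23)) = 34.0147
d((-16, 8), (29, -14)) = 50.0899
d((-16, 8), (-2, 14)) = 15.2315
d((-7, 3), (30, 27)) = 44.1022
d((-7, 3), (-30, -23)) = 34.7131
d((-7, 3), (29, -14)) = 39.8121
d((-7, 3), (-2, 14)) = 12.083
d((30, 27), (-30, -23)) = 78.1025
d((30, 27), (29, -14)) = 41.0122
d((30, 27), (-2, 14)) = 34.5398
d((-30, -23), (29, -14)) = 59.6825
d((-30, -23), (-2, 14)) = 46.4004
d((29, -14), (-2, 14)) = 41.7732

Closest pair: (-16, 8) and (-7, 3) with distance 10.2956

The closest pair is (-16, 8) and (-7, 3) with Euclidean distance 10.2956. For 7 points, brute-force pairwise comparison is shown above. For large n, the divide-and-conquer algorithm (sort by x, recurse on halves, check the dividing strip) achieves O(n log n).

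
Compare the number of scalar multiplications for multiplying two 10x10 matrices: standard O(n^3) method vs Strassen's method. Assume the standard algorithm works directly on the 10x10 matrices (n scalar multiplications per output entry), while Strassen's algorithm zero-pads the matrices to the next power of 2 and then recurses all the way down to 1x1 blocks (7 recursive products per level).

Matrix multiplication for 10x10 matrices:

Strassen's algorithm requires power-of-2 dimensions. Pad 10x10 to 16x16 (next power of 2).

Standard algorithm: 10^3 = 1000 multiplications
Strassen's algorithm: 7^(log2(16)) = 7^4 = 2401 multiplications
Difference: 1000 - 2401 = -1401 (Strassen uses MORE here due to padding overhead — for small or just-over-power-of-2 n, padding can outweigh the per-level savings)

Standard: 1000 multiplications (10^3). Strassen: 2401 multiplications (7^4, after padding to 16x16). Strassen reduces 8 recursive multiplications to 7 at each level.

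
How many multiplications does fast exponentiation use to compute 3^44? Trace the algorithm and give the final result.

Computing 3^44 by squaring (build up from 3^1; each line after the first costs one multiplication):

3^1 = 3
3^2 = (3^1)^2 = 3^2 = 9
3^4 = (3^2)^2 = 9^2 = 81
3^5 = 3 * 3^4 = 3 * 81 = 243
3^10 = (3^5)^2 = 243^2 = 59049
3^11 = 3 * 3^10 = 3 * 59049 = 177147
3^22 = (3^11)^2 = 177147^2 = 31381059609
3^44 = (3^22)^2 = 31381059609^2 = 984770902183611232881

Result: 984770902183611232881
Multiplications needed: 7 (7 lines after 3^1)

3^44 = 984770902183611232881. Using exponentiation by squaring, this requires 7 multiplications. The key idea: if the exponent is even, square the half-power; if odd, multiply by the base once.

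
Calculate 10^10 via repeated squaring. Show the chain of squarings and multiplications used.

Computing 10^10 by squaring (build up from 10^1; each line after the first costs one multiplication):

10^1 = 10
10^2 = (10^1)^2 = 10^2 = 100
10^4 = (10^2)^2 = 100^2 = 10000
10^5 = 10 * 10^4 = 10 * 10000 = 100000
10^10 = (10^5)^2 = 100000^2 = 10000000000

Result: 10000000000
Multiplications needed: 4 (4 lines after 10^1)

10^10 = 10000000000. Using exponentiation by squaring, this requires 4 multiplications. The key idea: if the exponent is even, square the half-power; if odd, multiply by the base once.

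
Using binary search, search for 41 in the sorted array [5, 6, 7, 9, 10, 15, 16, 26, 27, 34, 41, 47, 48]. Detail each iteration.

Binary search for 41 in [5, 6, 7, 9, 10, 15, 16, 26, 27, 34, 41, 47, 48]:

lo=0, hi=12, mid=6, arr[mid]=16 -> 16 < 41, search right half
lo=7, hi=12, mid=9, arr[mid]=34 -> 34 < 41, search right half
lo=10, hi=12, mid=11, arr[mid]=47 -> 47 > 41, search left half
lo=10, hi=10, mid=10, arr[mid]=41 -> Found target at index 10!

Binary search finds 41 at index 10 after 4 comparisons. The search repeatedly halves the search space by comparing with the middle element.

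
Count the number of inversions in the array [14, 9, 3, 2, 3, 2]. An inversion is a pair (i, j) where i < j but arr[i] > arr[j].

Finding inversions in [14, 9, 3, 2, 3, 2]:

(0, 1): arr[0]=14 > arr[1]=9
(0, 2): arr[0]=14 > arr[2]=3
(0, 3): arr[0]=14 > arr[3]=2
(0, 4): arr[0]=14 > arr[4]=3
(0, 5): arr[0]=14 > arr[5]=2
(1, 2): arr[1]=9 > arr[2]=3
(1, 3): arr[1]=9 > arr[3]=2
(1, 4): arr[1]=9 > arr[4]=3
(1, 5): arr[1]=9 > arr[5]=2
(2, 3): arr[2]=3 > arr[3]=2
(2, 5): arr[2]=3 > arr[5]=2
(4, 5): arr[4]=3 > arr[5]=2

Total inversions: 12

The array has 12 inversion(s): (0,1), (0,2), (0,3), (0,4), (0,5), (1,2), (1,3), (1,4), (1,5), (2,3), (2,5), (4,5). Each pair (i,j) satisfies i < j and arr[i] > arr[j].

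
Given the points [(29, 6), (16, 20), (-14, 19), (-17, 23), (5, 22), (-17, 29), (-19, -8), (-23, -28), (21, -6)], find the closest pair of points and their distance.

Computing all pairwise distances among 9 points:

d((29, 6), (16, 20)) = 19.105
d((29, 6), (-14, 19)) = 44.9222
d((29, 6), (-17, 23)) = 49.0408
d((29, 6), (5, 22)) = 28.8444
d((29, 6), (-17, 29)) = 51.4296
d((29, 6), (-19, -8)) = 50.0
d((29, 6), (-23, -28)) = 62.1289
d((29, 6), (21, -6)) = 14.4222
d((16, 20), (-14, 19)) = 30.0167
d((16, 20), (-17, 23)) = 33.1361
d((16, 20), (5, 22)) = 11.1803
d((16, 20), (-17, 29)) = 34.2053
d((16, 20), (-19, -8)) = 44.8219
d((16, 20), (-23, -28)) = 61.8466
d((16, 20), (21, -6)) = 26.4764
d((-14, 19), (-17, 23)) = 5.0 <-- minimum
d((-14, 19), (5, 22)) = 19.2354
d((-14, 19), (-17, 29)) = 10.4403
d((-14, 19), (-19, -8)) = 27.4591
d((-14, 19), (-23, -28)) = 47.8539
d((-14, 19), (21, -6)) = 43.0116
d((-17, 23), (5, 22)) = 22.0227
d((-17, 23), (-17, 29)) = 6.0
d((-17, 23), (-19, -8)) = 31.0644
d((-17, 23), (-23, -28)) = 51.3517
d((-17, 23), (21, -6)) = 47.8017
d((5, 22), (-17, 29)) = 23.0868
d((5, 22), (-19, -8)) = 38.4187
d((5, 22), (-23, -28)) = 57.3062
d((5, 22), (21, -6)) = 32.249
d((-17, 29), (-19, -8)) = 37.054
d((-17, 29), (-23, -28)) = 57.3149
d((-17, 29), (21, -6)) = 51.6624
d((-19, -8), (-23, -28)) = 20.3961
d((-19, -8), (21, -6)) = 40.05
d((-23, -28), (21, -6)) = 49.1935

Closest pair: (-14, 19) and (-17, 23) with distance 5.0

The closest pair is (-14, 19) and (-17, 23) with Euclidean distance 5.0. For 9 points, brute-force pairwise comparison is shown above. For large n, the divide-and-conquer algorithm (sort by x, recurse on halves, check the dividing strip) achieves O(n log n).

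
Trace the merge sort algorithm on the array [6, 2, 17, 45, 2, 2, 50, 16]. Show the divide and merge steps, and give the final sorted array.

Merge sort trace:

Split: [6, 2, 17, 45, 2, 2, 50, 16] -> [6, 2, 17, 45] and [2, 2, 50, 16]
  Split: [6, 2, 17, 45] -> [6, 2] and [17, 45]
    Split: [6, 2] -> [6] and [2]
    Merge: [6] + [2] -> [2, 6]
    Split: [17, 45] -> [17] and [45]
    Merge: [17] + [45] -> [17, 45]
  Merge: [2, 6] + [17, 45] -> [2, 6, 17, 45]
  Split: [2, 2, 50, 16] -> [2, 2] and [50, 16]
    Split: [2, 2] -> [2] and [2]
    Merge: [2] + [2] -> [2, 2]
    Split: [50, 16] -> [50] and [16]
    Merge: [50] + [16] -> [16, 50]
  Merge: [2, 2] + [16, 50] -> [2, 2, 16, 50]
Merge: [2, 6, 17, 45] + [2, 2, 16, 50] -> [2, 2, 2, 6, 16, 17, 45, 50]

Final sorted array: [2, 2, 2, 6, 16, 17, 45, 50]

The merge sort proceeds by recursively splitting the array and merging sorted halves.
After all merges, the sorted array is [2, 2, 2, 6, 16, 17, 45, 50].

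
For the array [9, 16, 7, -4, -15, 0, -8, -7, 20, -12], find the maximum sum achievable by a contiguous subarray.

Using Kadane's algorithm on [9, 16, 7, -4, -15, 0, -8, -7, 20, -12]:

Scanning through the array:
Position 1 (value 16): max_ending_here = 25, max_so_far = 25
Position 2 (value 7): max_ending_here = 32, max_so_far = 32
Position 3 (value -4): max_ending_here = 28, max_so_far = 32
Position 4 (value -15): max_ending_here = 13, max_so_far = 32
Position 5 (value 0): max_ending_here = 13, max_so_far = 32
Position 6 (value -8): max_ending_here = 5, max_so_far = 32
Position 7 (value -7): max_ending_here = -2, max_so_far = 32
Position 8 (value 20): max_ending_here = 20, max_so_far = 32
Position 9 (value -12): max_ending_here = 8, max_so_far = 32

Maximum subarray: [9, 16, 7]
Maximum sum: 32

The maximum subarray is [9, 16, 7] with sum 32. This subarray runs from index 0 to index 2.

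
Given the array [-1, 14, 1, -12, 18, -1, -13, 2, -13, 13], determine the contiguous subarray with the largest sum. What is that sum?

Using Kadane's algorithm on [-1, 14, 1, -12, 18, -1, -13, 2, -13, 13]:

Scanning through the array:
Position 1 (value 14): max_ending_here = 14, max_so_far = 14
Position 2 (value 1): max_ending_here = 15, max_so_far = 15
Position 3 (value -12): max_ending_here = 3, max_so_far = 15
Position 4 (value 18): max_ending_here = 21, max_so_far = 21
Position 5 (value -1): max_ending_here = 20, max_so_far = 21
Position 6 (value -13): max_ending_here = 7, max_so_far = 21
Position 7 (value 2): max_ending_here = 9, max_so_far = 21
Position 8 (value -13): max_ending_here = -4, max_so_far = 21
Position 9 (value 13): max_ending_here = 13, max_so_far = 21

Maximum subarray: [14, 1, -12, 18]
Maximum sum: 21

The maximum subarray is [14, 1, -12, 18] with sum 21. This subarray runs from index 1 to index 4.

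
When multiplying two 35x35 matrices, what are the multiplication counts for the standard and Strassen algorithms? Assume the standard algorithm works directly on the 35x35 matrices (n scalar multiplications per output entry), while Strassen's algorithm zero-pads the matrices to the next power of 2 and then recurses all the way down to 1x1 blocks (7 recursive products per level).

Matrix multiplication for 35x35 matrices:

Strassen's algorithm requires power-of-2 dimensions. Pad 35x35 to 64x64 (next power of 2).

Standard algorithm: 35^3 = 42875 multiplications
Strassen's algorithm: 7^(log2(64)) = 7^6 = 117649 multiplications
Difference: 42875 - 117649 = -74774 (Strassen uses MORE here due to padding overhead — for small or just-over-power-of-2 n, padding can outweigh the per-level savings)

Standard: 42875 multiplications (35^3). Strassen: 117649 multiplications (7^6, after padding to 64x64). Strassen reduces 8 recursive multiplications to 7 at each level.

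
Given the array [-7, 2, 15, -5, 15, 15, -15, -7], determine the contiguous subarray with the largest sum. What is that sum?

Using Kadane's algorithm on [-7, 2, 15, -5, 15, 15, -15, -7]:

Scanning through the array:
Position 1 (value 2): max_ending_here = 2, max_so_far = 2
Position 2 (value 15): max_ending_here = 17, max_so_far = 17
Position 3 (value -5): max_ending_here = 12, max_so_far = 17
Position 4 (value 15): max_ending_here = 27, max_so_far = 27
Position 5 (value 15): max_ending_here = 42, max_so_far = 42
Position 6 (value -15): max_ending_here = 27, max_so_far = 42
Position 7 (value -7): max_ending_here = 20, max_so_far = 42

Maximum subarray: [2, 15, -5, 15, 15]
Maximum sum: 42

The maximum subarray is [2, 15, -5, 15, 15] with sum 42. This subarray runs from index 1 to index 5.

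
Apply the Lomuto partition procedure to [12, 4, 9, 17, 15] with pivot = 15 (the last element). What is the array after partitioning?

Lomuto partition with pivot = 15:

Initial array: [12, 4, 9, 17, 15]

arr[0]=12 <= 15: swap with position 0, array becomes [12, 4, 9, 17, 15]
arr[1]=4 <= 15: swap with position 1, array becomes [12, 4, 9, 17, 15]
arr[2]=9 <= 15: swap with position 2, array becomes [12, 4, 9, 17, 15]
arr[3]=17 > 15: no swap

Place pivot at position 3: [12, 4, 9, 15, 17]
Pivot position: 3

After partitioning with pivot 15, the array becomes [12, 4, 9, 15, 17]. The pivot is placed at index 3. All elements to the left of the pivot are <= 15, and all elements to the right are > 15.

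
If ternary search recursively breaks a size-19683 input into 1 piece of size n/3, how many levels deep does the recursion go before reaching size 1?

For divide and conquer with division factor 3:

Problem sizes at each level:
Level 0: 19683
Level 1: 6561
Level 2: 2187
Level 3: 729
Level 4: 243
Level 5: 81
Level 6: 27
Level 7: 9
Level 8: 3
Level 9: 1

The root is level 0 and the size-1 base case is level 9 (the tree spans levels 0 through 9, i.e. 10 levels counting the root), so the depth is the number of divisions: log_3(19683) = 9

The recursion tree depth is log_3(19683) = 9. At each level, the problem size is divided by 3, so it takes 9 divisions to reduce to a base case of size 1. The algorithm makes 1 recursive call at each level.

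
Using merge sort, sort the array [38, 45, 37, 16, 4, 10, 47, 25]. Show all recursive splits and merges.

Merge sort trace:

Split: [38, 45, 37, 16, 4, 10, 47, 25] -> [38, 45, 37, 16] and [4, 10, 47, 25]
  Split: [38, 45, 37, 16] -> [38, 45] and [37, 16]
    Split: [38, 45] -> [38] and [45]
    Merge: [38] + [45] -> [38, 45]
    Split: [37, 16] -> [37] and [16]
    Merge: [37] + [16] -> [16, 37]
  Merge: [38, 45] + [16, 37] -> [16, 37, 38, 45]
  Split: [4, 10, 47, 25] -> [4, 10] and [47, 25]
    Split: [4, 10] -> [4] and [10]
    Merge: [4] + [10] -> [4, 10]
    Split: [47, 25] -> [47] and [25]
    Merge: [47] + [25] -> [25, 47]
  Merge: [4, 10] + [25, 47] -> [4, 10, 25, 47]
Merge: [16, 37, 38, 45] + [4, 10, 25, 47] -> [4, 10, 16, 25, 37, 38, 45, 47]

Final sorted array: [4, 10, 16, 25, 37, 38, 45, 47]

The merge sort proceeds by recursively splitting the array and merging sorted halves.
After all merges, the sorted array is [4, 10, 16, 25, 37, 38, 45, 47].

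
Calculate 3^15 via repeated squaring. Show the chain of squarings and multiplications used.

Computing 3^15 by squaring (build up from 3^1; each line after the first costs one multiplication):

3^1 = 3
3^2 = (3^1)^2 = 3^2 = 9
3^3 = 3 * 3^2 = 3 * 9 = 27
3^6 = (3^3)^2 = 27^2 = 729
3^7 = 3 * 3^6 = 3 * 729 = 2187
3^14 = (3^7)^2 = 2187^2 = 4782969
3^15 = 3 * 3^14 = 3 * 4782969 = 14348907

Result: 14348907
Multiplications needed: 6 (6 lines after 3^1)

3^15 = 14348907. Using exponentiation by squaring, this requires 6 multiplications. The key idea: if the exponent is even, square the half-power; if odd, multiply by the base once.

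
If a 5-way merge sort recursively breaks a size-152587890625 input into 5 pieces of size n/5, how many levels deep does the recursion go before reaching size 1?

For divide and conquer with division factor 5:

Problem sizes at each level:
Level 0: 152587890625
Level 1: 30517578125
Level 2: 6103515625
Level 3: 1220703125
Level 4: 244140625
Level 5: 48828125
Level 6: 9765625
Level 7: 1953125
Level 8: 390625
Level 9: 78125
Level 10: 15625
Level 11: 3125
Level 12: 625
Level 13: 125
Level 14: 25
Level 15: 5
Level 16: 1

The root is level 0 and the size-1 base case is level 16 (the tree spans levels 0 through 16, i.e. 17 levels counting the root), so the depth is the number of divisions: log_5(152587890625) = 16

The recursion tree depth is log_5(152587890625) = 16. At each level, the problem size is divided by 5, so it takes 16 divisions to reduce to a base case of size 1. The algorithm makes 5 recursive calls at each level.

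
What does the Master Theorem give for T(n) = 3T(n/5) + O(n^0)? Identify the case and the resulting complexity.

Master Theorem for T(n) = 3T(n/5) + O(n^0):

a = 3, b = 5, c = 0
log_b(a) = log_5(3) = 0.6826

Case 1: c = 0 < log_5(3) = 0.6826
T(n) = O(n^(log_5 3))

For T(n) = 3T(n/5) + O(n^0): log_5(3) = 0.6826. This is Case 1 of the Master Theorem (c < log_b(a), work dominated by leaves), giving O(n^(log_5 3)).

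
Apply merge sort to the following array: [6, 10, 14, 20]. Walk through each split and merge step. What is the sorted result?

Merge sort trace:

Split: [6, 10, 14, 20] -> [6, 10] and [14, 20]
  Split: [6, 10] -> [6] and [10]
  Merge: [6] + [10] -> [6, 10]
  Split: [14, 20] -> [14] and [20]
  Merge: [14] + [20] -> [14, 20]
Merge: [6, 10] + [14, 20] -> [6, 10, 14, 20]

Final sorted array: [6, 10, 14, 20]

The merge sort proceeds by recursively splitting the array and merging sorted halves.
After all merges, the sorted array is [6, 10, 14, 20].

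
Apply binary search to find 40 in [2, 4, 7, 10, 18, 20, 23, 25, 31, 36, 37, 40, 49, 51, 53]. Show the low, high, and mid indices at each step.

Binary search for 40 in [2, 4, 7, 10, 18, 20, 23, 25, 31, 36, 37, 40, 49, 51, 53]:

lo=0, hi=14, mid=7, arr[mid]=25 -> 25 < 40, search right half
lo=8, hi=14, mid=11, arr[mid]=40 -> Found target at index 11!

Binary search finds 40 at index 11 after 2 comparisons. The search repeatedly halves the search space by comparing with the middle element.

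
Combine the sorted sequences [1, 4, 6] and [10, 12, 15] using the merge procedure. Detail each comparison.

Merging process:

Compare 1 vs 10: take 1 from left. Merged: [1]
Compare 4 vs 10: take 4 from left. Merged: [1, 4]
Compare 6 vs 10: take 6 from left. Merged: [1, 4, 6]
Append remaining from right: [10, 12, 15]. Merged: [1, 4, 6, 10, 12, 15]

Final merged array: [1, 4, 6, 10, 12, 15]
Total comparisons: 3

The merged array is [1, 4, 6, 10, 12, 15], requiring 3 comparisons. The merge step runs in O(n) time where n is the total number of elements.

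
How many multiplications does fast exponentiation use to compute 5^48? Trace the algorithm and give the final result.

Computing 5^48 by squaring (build up from 5^1; each line after the first costs one multiplication):

5^1 = 5
5^2 = (5^1)^2 = 5^2 = 25
5^3 = 5 * 5^2 = 5 * 25 = 125
5^6 = (5^3)^2 = 125^2 = 15625
5^12 = (5^6)^2 = 15625^2 = 244140625
5^24 = (5^12)^2 = 244140625^2 = 59604644775390625
5^48 = (5^24)^2 = 59604644775390625^2 = 3552713678800500929355621337890625

Result: 3552713678800500929355621337890625
Multiplications needed: 6 (6 lines after 5^1)

5^48 = 3552713678800500929355621337890625. Using exponentiation by squaring, this requires 6 multiplications. The key idea: if the exponent is even, square the half-power; if odd, multiply by the base once.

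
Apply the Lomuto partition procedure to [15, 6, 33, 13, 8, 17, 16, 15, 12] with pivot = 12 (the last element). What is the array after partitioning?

Lomuto partition with pivot = 12:

Initial array: [15, 6, 33, 13, 8, 17, 16, 15, 12]

arr[0]=15 > 12: no swap
arr[1]=6 <= 12: swap with position 0, array becomes [6, 15, 33, 13, 8, 17, 16, 15, 12]
arr[2]=33 > 12: no swap
arr[3]=13 > 12: no swap
arr[4]=8 <= 12: swap with position 1, array becomes [6, 8, 33, 13, 15, 17, 16, 15, 12]
arr[5]=17 > 12: no swap
arr[6]=16 > 12: no swap
arr[7]=15 > 12: no swap

Place pivot at position 2: [6, 8, 12, 13, 15, 17, 16, 15, 33]
Pivot position: 2

After partitioning with pivot 12, the array becomes [6, 8, 12, 13, 15, 17, 16, 15, 33]. The pivot is placed at index 2. All elements to the left of the pivot are <= 12, and all elements to the right are > 12.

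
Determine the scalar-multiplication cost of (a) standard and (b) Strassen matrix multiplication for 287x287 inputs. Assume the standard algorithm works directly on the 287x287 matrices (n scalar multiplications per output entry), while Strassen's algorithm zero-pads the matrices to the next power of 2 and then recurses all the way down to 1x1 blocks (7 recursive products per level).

Matrix multiplication for 287x287 matrices:

Strassen's algorithm requires power-of-2 dimensions. Pad 287x287 to 512x512 (next power of 2).

Standard algorithm: 287^3 = 23639903 multiplications
Strassen's algorithm: 7^(log2(512)) = 7^9 = 40353607 multiplications
Difference: 23639903 - 40353607 = -16713704 (Strassen uses MORE here due to padding overhead — for small or just-over-power-of-2 n, padding can outweigh the per-level savings)

Standard: 23639903 multiplications (287^3). Strassen: 40353607 multiplications (7^9, after padding to 512x512). Strassen reduces 8 recursive multiplications to 7 at each level.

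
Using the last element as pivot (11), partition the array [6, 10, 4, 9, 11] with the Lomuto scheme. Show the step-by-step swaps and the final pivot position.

Lomuto partition with pivot = 11:

Initial array: [6, 10, 4, 9, 11]

arr[0]=6 <= 11: swap with position 0, array becomes [6, 10, 4, 9, 11]
arr[1]=10 <= 11: swap with position 1, array becomes [6, 10, 4, 9, 11]
arr[2]=4 <= 11: swap with position 2, array becomes [6, 10, 4, 9, 11]
arr[3]=9 <= 11: swap with position 3, array becomes [6, 10, 4, 9, 11]

Place pivot at position 4: [6, 10, 4, 9, 11]
Pivot position: 4

After partitioning with pivot 11, the array becomes [6, 10, 4, 9, 11]. The pivot is placed at index 4. All elements to the left of the pivot are <= 11, and all elements to the right are > 11.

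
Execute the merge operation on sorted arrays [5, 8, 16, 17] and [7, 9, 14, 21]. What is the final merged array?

Merging process:

Compare 5 vs 7: take 5 from left. Merged: [5]
Compare 8 vs 7: take 7 from right. Merged: [5, 7]
Compare 8 vs 9: take 8 from left. Merged: [5, 7, 8]
Compare 16 vs 9: take 9 from right. Merged: [5, 7, 8, 9]
Compare 16 vs 14: take 14 from right. Merged: [5, 7, 8, 9, 14]
Compare 16 vs 21: take 16 from left. Merged: [5, 7, 8, 9, 14, 16]
Compare 17 vs 21: take 17 from left. Merged: [5, 7, 8, 9, 14, 16, 17]
Append remaining from right: [21]. Merged: [5, 7, 8, 9, 14, 16, 17, 21]

Final merged array: [5, 7, 8, 9, 14, 16, 17, 21]
Total comparisons: 7

The merged array is [5, 7, 8, 9, 14, 16, 17, 21], requiring 7 comparisons. The merge step runs in O(n) time where n is the total number of elements.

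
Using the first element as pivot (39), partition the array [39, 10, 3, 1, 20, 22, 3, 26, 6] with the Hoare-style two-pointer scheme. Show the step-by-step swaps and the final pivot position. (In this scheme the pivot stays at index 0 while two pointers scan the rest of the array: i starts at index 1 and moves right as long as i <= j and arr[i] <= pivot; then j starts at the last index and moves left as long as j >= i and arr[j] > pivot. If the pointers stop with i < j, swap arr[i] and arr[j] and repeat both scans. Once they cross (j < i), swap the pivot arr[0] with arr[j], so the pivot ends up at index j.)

Hoare-style two-pointer partition with pivot = 39:

Initial array: [39, 10, 3, 1, 20, 22, 3, 26, 6]

Pointers start at i = 1, j = 8.
i ends at 9, j ends at 8: the pointers have crossed (j < i), so scanning stops.

Swap pivot arr[0] with arr[8] to place pivot at position 8: [6, 10, 3, 1, 20, 22, 3, 26, 39]
Pivot position: 8

After partitioning with pivot 39, the array becomes [6, 10, 3, 1, 20, 22, 3, 26, 39]. The pivot is placed at index 8. All elements to the left of the pivot are <= 39, and all elements to the right are > 39.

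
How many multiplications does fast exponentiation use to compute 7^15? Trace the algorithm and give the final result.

Computing 7^15 by squaring (build up from 7^1; each line after the first costs one multiplication):

7^1 = 7
7^2 = (7^1)^2 = 7^2 = 49
7^3 = 7 * 7^2 = 7 * 49 = 343
7^6 = (7^3)^2 = 343^2 = 117649
7^7 = 7 * 7^6 = 7 * 117649 = 823543
7^14 = (7^7)^2 = 823543^2 = 678223072849
7^15 = 7 * 7^14 = 7 * 678223072849 = 4747561509943

Result: 4747561509943
Multiplications needed: 6 (6 lines after 7^1)

7^15 = 4747561509943. Using exponentiation by squaring, this requires 6 multiplications. The key idea: if the exponent is even, square the half-power; if odd, multiply by the base once.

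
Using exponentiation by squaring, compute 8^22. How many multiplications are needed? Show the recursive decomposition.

Computing 8^22 by squaring (build up from 8^1; each line after the first costs one multiplication):

8^1 = 8
8^2 = (8^1)^2 = 8^2 = 64
8^4 = (8^2)^2 = 64^2 = 4096
8^5 = 8 * 8^4 = 8 * 4096 = 32768
8^10 = (8^5)^2 = 32768^2 = 1073741824
8^11 = 8 * 8^10 = 8 * 1073741824 = 8589934592
8^22 = (8^11)^2 = 8589934592^2 = 73786976294838206464

Result: 73786976294838206464
Multiplications needed: 6 (6 lines after 8^1)

8^22 = 73786976294838206464. Using exponentiation by squaring, this requires 6 multiplications. The key idea: if the exponent is even, square the half-power; if odd, multiply by the base once.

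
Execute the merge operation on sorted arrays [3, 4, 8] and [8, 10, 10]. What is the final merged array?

Merging process:

Compare 3 vs 8: take 3 from left. Merged: [3]
Compare 4 vs 8: take 4 from left. Merged: [3, 4]
Compare 8 vs 8: take 8 from left. Merged: [3, 4, 8]
Append remaining from right: [8, 10, 10]. Merged: [3, 4, 8, 8, 10, 10]

Final merged array: [3, 4, 8, 8, 10, 10]
Total comparisons: 3

The merged array is [3, 4, 8, 8, 10, 10], requiring 3 comparisons. The merge step runs in O(n) time where n is the total number of elements.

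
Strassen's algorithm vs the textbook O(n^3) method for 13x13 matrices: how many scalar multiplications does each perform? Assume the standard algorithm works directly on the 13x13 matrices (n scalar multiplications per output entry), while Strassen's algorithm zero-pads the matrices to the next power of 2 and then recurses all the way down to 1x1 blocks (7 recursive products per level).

Matrix multiplication for 13x13 matrices:

Strassen's algorithm requires power-of-2 dimensions. Pad 13x13 to 16x16 (next power of 2).

Standard algorithm: 13^3 = 2197 multiplications
Strassen's algorithm: 7^(log2(16)) = 7^4 = 2401 multiplications
Difference: 2197 - 2401 = -204 (Strassen uses MORE here due to padding overhead — for small or just-over-power-of-2 n, padding can outweigh the per-level savings)

Standard: 2197 multiplications (13^3). Strassen: 2401 multiplications (7^4, after padding to 16x16). Strassen reduces 8 recursive multiplications to 7 at each level.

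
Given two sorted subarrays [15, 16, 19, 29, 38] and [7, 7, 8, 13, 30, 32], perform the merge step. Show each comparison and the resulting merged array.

Merging process:

Compare 15 vs 7: take 7 from right. Merged: [7]
Compare 15 vs 7: take 7 from right. Merged: [7, 7]
Compare 15 vs 8: take 8 from right. Merged: [7, 7, 8]
Compare 15 vs 13: take 13 from right. Merged: [7, 7, 8, 13]
Compare 15 vs 30: take 15 from left. Merged: [7, 7, 8, 13, 15]
Compare 16 vs 30: take 16 from left. Merged: [7, 7, 8, 13, 15, 16]
Compare 19 vs 30: take 19 from left. Merged: [7, 7, 8, 13, 15, 16, 19]
Compare 29 vs 30: take 29 from left. Merged: [7, 7, 8, 13, 15, 16, 19, 29]
Compare 38 vs 30: take 30 from right. Merged: [7, 7, 8, 13, 15, 16, 19, 29, 30]
Compare 38 vs 32: take 32 from right. Merged: [7, 7, 8, 13, 15, 16, 19, 29, 30, 32]
Append remaining from left: [38]. Merged: [7, 7, 8, 13, 15, 16, 19, 29, 30, 32, 38]

Final merged array: [7, 7, 8, 13, 15, 16, 19, 29, 30, 32, 38]
Total comparisons: 10

The merged array is [7, 7, 8, 13, 15, 16, 19, 29, 30, 32, 38], requiring 10 comparisons. The merge step runs in O(n) time where n is the total number of elements.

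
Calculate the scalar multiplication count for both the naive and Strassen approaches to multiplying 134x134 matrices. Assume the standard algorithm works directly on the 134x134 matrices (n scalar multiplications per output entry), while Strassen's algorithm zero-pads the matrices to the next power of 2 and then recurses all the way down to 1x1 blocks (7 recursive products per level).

Matrix multiplication for 134x134 matrices:

Strassen's algorithm requires power-of-2 dimensions. Pad 134x134 to 256x256 (next power of 2).

Standard algorithm: 134^3 = 2406104 multiplications
Strassen's algorithm: 7^(log2(256)) = 7^8 = 5764801 multiplications
Difference: 2406104 - 5764801 = -3358697 (Strassen uses MORE here due to padding overhead — for small or just-over-power-of-2 n, padding can outweigh the per-level savings)

Standard: 2406104 multiplications (134^3). Strassen: 5764801 multiplications (7^8, after padding to 256x256). Strassen reduces 8 recursive multiplications to 7 at each level.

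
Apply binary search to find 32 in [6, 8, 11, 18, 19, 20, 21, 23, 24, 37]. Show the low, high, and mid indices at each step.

Binary search for 32 in [6, 8, 11, 18, 19, 20, 21, 23, 24, 37]:

lo=0, hi=9, mid=4, arr[mid]=19 -> 19 < 32, search right half
lo=5, hi=9, mid=7, arr[mid]=23 -> 23 < 32, search right half
lo=8, hi=9, mid=8, arr[mid]=24 -> 24 < 32, search right half
lo=9, hi=9, mid=9, arr[mid]=37 -> 37 > 32, search left half
lo=9 > hi=8, target 32 not found

Binary search determines that 32 is not in the array after 4 comparisons. The search space was exhausted without finding the target.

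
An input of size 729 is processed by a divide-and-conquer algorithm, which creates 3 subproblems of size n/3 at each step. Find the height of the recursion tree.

For divide and conquer with division factor 3:

Problem sizes at each level:
Level 0: 729
Level 1: 243
Level 2: 81
Level 3: 27
Level 4: 9
Level 5: 3
Level 6: 1

The root is level 0 and the size-1 base case is level 6 (the tree spans levels 0 through 6, i.e. 7 levels counting the root), so the depth is the number of divisions: log_3(729) = 6

The recursion tree depth is log_3(729) = 6. At each level, the problem size is divided by 3, so it takes 6 divisions to reduce to a base case of size 1. The algorithm makes 3 recursive calls at each level.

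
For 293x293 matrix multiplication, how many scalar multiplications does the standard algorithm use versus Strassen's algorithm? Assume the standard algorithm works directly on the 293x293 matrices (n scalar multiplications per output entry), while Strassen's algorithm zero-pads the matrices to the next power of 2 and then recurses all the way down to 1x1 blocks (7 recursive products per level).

Matrix multiplication for 293x293 matrices:

Strassen's algorithm requires power-of-2 dimensions. Pad 293x293 to 512x512 (next power of 2).

Standard algorithm: 293^3 = 25153757 multiplications
Strassen's algorithm: 7^(log2(512)) = 7^9 = 40353607 multiplications
Difference: 25153757 - 40353607 = -15199850 (Strassen uses MORE here due to padding overhead — for small or just-over-power-of-2 n, padding can outweigh the per-level savings)

Standard: 25153757 multiplications (293^3). Strassen: 40353607 multiplications (7^9, after padding to 512x512). Strassen reduces 8 recursive multiplications to 7 at each level.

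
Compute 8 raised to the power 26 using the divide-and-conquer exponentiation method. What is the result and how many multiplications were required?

Computing 8^26 by squaring (build up from 8^1; each line after the first costs one multiplication):

8^1 = 8
8^2 = (8^1)^2 = 8^2 = 64
8^3 = 8 * 8^2 = 8 * 64 = 512
8^6 = (8^3)^2 = 512^2 = 262144
8^12 = (8^6)^2 = 262144^2 = 68719476736
8^13 = 8 * 8^12 = 8 * 68719476736 = 549755813888
8^26 = (8^13)^2 = 549755813888^2 = 302231454903657293676544

Result: 302231454903657293676544
Multiplications needed: 6 (6 lines after 8^1)

8^26 = 302231454903657293676544. Using exponentiation by squaring, this requires 6 multiplications. The key idea: if the exponent is even, square the half-power; if odd, multiply by the base once.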